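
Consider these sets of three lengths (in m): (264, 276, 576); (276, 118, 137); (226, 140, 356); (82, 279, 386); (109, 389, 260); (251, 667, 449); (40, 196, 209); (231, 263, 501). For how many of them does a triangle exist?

(264,276,576): 264+276 ≤ 576 → not valid
(118,137,276): 118+137 ≤ 276 → not valid
(140,226,356): 140+226 > 356 → valid
(82,279,386): 82+279 ≤ 386 → not valid
(109,260,389): 109+260 ≤ 389 → not valid
(251,449,667): 251+449 > 667 → valid
(40,196,209): 40+196 > 209 → valid
(231,263,501): 231+263 ≤ 501 → not valid
3 of the 8 triples form a triangle.

3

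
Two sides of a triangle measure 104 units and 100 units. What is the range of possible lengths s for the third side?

4 < s < 204

By the triangle inequality, s must be less than 104 + 100 = 204 and greater than |104 − 100| = 4.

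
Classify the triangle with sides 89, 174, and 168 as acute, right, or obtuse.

Compare the square of the longest side to the sum of squares of the other two: 89² + 168² = 36145 > 30276 = 174².

acute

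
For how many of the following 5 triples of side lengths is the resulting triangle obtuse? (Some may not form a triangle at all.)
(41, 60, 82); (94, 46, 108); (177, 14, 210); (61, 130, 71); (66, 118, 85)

4

(41,60,82): 41²+60² = 5281 < 6724 = 82² → obtuse
(94,46,108): 46²+94² = 10952 < 11664 = 108² → obtuse
(177,14,210): 14+177 ≤ 210, not a triangle
(61,130,71): 61²+71² = 8762 < 16900 = 130² → obtuse
(66,118,85): 66²+85² = 11581 < 13924 = 118² → obtuse
4 of the 5 are obtuse.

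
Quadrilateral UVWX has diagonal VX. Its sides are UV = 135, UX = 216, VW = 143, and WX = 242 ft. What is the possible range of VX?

99 < VX < 351

From triangle UVX: |135 − 216| < VX < 135 + 216, i.e. 81 < VX < 351.
From triangle WVX: 99 < VX < 385.
Both must hold, so VX lies in the intersection.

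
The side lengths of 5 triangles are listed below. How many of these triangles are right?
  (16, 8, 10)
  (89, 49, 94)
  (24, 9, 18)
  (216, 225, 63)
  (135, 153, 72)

(16,8,10): 8²+10² = 164 < 256 = 16² → obtuse
(89,49,94): 49²+89² = 10322 > 8836 = 94² → acute
(24,9,18): 9²+18² = 405 < 576 = 24² → obtuse
(216,225,63): 63²+216² = 50625 = 225² → right
(135,153,72): 72²+135² = 23409 = 153² → right
2 of the 5 are right.

2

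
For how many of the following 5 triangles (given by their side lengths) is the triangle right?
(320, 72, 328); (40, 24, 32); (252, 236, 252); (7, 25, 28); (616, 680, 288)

(320,72,328): 72²+320² = 107584 = 328² → right
(40,24,32): 24²+32² = 1600 = 40² → right
(252,236,252): 236²+252² = 119200 > 63504 = 252² → acute
(7,25,28): 7²+25² = 674 < 784 = 28² → obtuse
(616,680,288): 288²+616² = 462400 = 680² → right
3 of the 5 are right.

3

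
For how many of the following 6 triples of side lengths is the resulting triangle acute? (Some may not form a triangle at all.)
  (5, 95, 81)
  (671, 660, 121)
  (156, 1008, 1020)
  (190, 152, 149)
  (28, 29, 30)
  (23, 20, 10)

(5,95,81): 5+81 ≤ 95, not a triangle
(671,660,121): 121²+660² = 450241 = 671² → right
(156,1008,1020): 156²+1008² = 1040400 = 1020² → right
(190,152,149): 149²+152² = 45305 > 36100 = 190² → acute
(28,29,30): 28²+29² = 1625 > 900 = 30² → acute
(23,20,10): 10²+20² = 500 < 529 = 23² → obtuse
2 of the 6 are acute.

2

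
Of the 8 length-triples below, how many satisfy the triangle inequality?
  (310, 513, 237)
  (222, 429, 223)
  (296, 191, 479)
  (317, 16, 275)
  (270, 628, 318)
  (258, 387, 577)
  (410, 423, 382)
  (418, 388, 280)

(237,310,513): 237+310 > 513 → valid
(222,223,429): 222+223 > 429 → valid
(191,296,479): 191+296 > 479 → valid
(16,275,317): 16+275 ≤ 317 → not valid
(270,318,628): 270+318 ≤ 628 → not valid
(258,387,577): 258+387 > 577 → valid
(382,410,423): 382+410 > 423 → valid
(280,388,418): 280+388 > 418 → valid
6 of the 8 triples form a triangle.

6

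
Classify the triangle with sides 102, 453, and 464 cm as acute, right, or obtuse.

acute

Compare the square of the longest side to the sum of squares of the other two: 102² + 453² = 215613 > 215296 = 464².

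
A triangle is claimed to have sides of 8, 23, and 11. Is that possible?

No

The longest side is 23, but the other two sum to only 19.
19 < 23, so the triangle inequality fails.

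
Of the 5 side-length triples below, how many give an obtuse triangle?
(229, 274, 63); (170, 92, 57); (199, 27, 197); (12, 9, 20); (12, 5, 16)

(229,274,63): 63²+229² = 56410 < 75076 = 274² → obtuse
(170,92,57): 57+92 ≤ 170, not a triangle
(199,27,197): 27²+197² = 39538 < 39601 = 199² → obtuse
(12,9,20): 9²+12² = 225 < 400 = 20² → obtuse
(12,5,16): 5²+12² = 169 < 256 = 16² → obtuse
4 of the 5 are obtuse.

4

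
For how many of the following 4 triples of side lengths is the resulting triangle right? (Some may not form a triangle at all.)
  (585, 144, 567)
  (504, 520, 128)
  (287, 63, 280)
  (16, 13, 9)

(585,144,567): 144²+567² = 342225 = 585² → right
(504,520,128): 128²+504² = 270400 = 520² → right
(287,63,280): 63²+280² = 82369 = 287² → right
(16,13,9): 9²+13² = 250 < 256 = 16² → obtuse
3 of the 4 are right.

3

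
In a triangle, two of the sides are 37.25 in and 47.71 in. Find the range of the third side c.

10.46 < c < 84.96 (in)

By the triangle inequality, c must be less than 37.25 + 47.71 = 84.96 and greater than |37.25 − 47.71| = 10.46.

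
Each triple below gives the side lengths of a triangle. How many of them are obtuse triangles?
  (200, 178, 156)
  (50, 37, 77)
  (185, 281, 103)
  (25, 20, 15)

2

(200,178,156): 156²+178² = 56020 > 40000 = 200² → acute
(50,37,77): 37²+50² = 3869 < 5929 = 77² → obtuse
(185,281,103): 103²+185² = 44834 < 78961 = 281² → obtuse
(25,20,15): 15²+20² = 625 = 25² → right
2 of the 4 are obtuse.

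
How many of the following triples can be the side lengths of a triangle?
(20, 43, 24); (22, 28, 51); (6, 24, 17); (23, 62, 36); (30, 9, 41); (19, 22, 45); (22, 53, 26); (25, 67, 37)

(20,24,43): 20+24 > 43 → valid
(22,28,51): 22+28 ≤ 51 → not valid
(6,17,24): 6+17 ≤ 24 → not valid
(23,36,62): 23+36 ≤ 62 → not valid
(9,30,41): 9+30 ≤ 41 → not valid
(19,22,45): 19+22 ≤ 45 → not valid
(22,26,53): 22+26 ≤ 53 → not valid
(25,37,67): 25+37 ≤ 67 → not valid
1 of the 8 triples forms a triangle.

1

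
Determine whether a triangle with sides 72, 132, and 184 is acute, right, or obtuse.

obtuse

Compare the square of the longest side to the sum of squares of the other two: 72² + 132² = 22608 < 33856 = 184².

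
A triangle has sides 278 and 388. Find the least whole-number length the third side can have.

111

The third side must be strictly greater than |278 − 388| = 110.
The smallest integer above 110 is 111.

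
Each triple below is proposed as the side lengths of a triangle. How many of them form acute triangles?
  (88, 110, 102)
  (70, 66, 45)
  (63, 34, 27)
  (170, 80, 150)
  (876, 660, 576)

(88,110,102): 88²+102² = 18148 > 12100 = 110² → acute
(70,66,45): 45²+66² = 6381 > 4900 = 70² → acute
(63,34,27): 27+34 ≤ 63, not a triangle
(170,80,150): 80²+150² = 28900 = 170² → right
(876,660,576): 576²+660² = 767376 = 876² → right
2 of the 5 are acute.

2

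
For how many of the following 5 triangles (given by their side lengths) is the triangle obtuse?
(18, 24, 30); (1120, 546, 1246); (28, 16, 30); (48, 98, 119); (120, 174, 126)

1

(18,24,30): 18²+24² = 900 = 30² → right
(1120,546,1246): 546²+1120² = 1552516 = 1246² → right
(28,16,30): 16²+28² = 1040 > 900 = 30² → acute
(48,98,119): 48²+98² = 11908 < 14161 = 119² → obtuse
(120,174,126): 120²+126² = 30276 = 174² → right
1 of the 5 is obtuse.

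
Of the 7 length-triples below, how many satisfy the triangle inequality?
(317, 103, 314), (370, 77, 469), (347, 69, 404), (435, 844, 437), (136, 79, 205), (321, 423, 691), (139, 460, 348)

6

(103,314,317): 103+314 > 317 → valid
(77,370,469): 77+370 ≤ 469 → not valid
(69,347,404): 69+347 > 404 → valid
(435,437,844): 435+437 > 844 → valid
(79,136,205): 79+136 > 205 → valid
(321,423,691): 321+423 > 691 → valid
(139,348,460): 139+348 > 460 → valid
6 of the 7 triples form a triangle.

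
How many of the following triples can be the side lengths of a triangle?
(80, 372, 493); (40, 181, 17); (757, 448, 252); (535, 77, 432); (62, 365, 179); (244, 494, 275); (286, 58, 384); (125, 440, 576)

(80,372,493): 80+372 ≤ 493 → not valid
(17,40,181): 17+40 ≤ 181 → not valid
(252,448,757): 252+448 ≤ 757 → not valid
(77,432,535): 77+432 ≤ 535 → not valid
(62,179,365): 62+179 ≤ 365 → not valid
(244,275,494): 244+275 > 494 → valid
(58,286,384): 58+286 ≤ 384 → not valid
(125,440,576): 125+440 ≤ 576 → not valid
1 of the 8 triples forms a triangle.

1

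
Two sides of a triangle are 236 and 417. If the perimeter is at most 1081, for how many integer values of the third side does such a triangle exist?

Triangle inequality: 181 < x < 653. Perimeter ≤ 1081 gives x ≤ 1081 − 236 − 417 = 428.
So 181 < x ≤ 428; integers 182 through 428: 247 values.

247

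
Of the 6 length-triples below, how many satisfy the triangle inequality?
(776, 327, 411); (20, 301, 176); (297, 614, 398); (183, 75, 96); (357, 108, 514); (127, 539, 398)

1

(327,411,776): 327+411 ≤ 776 → not valid
(20,176,301): 20+176 ≤ 301 → not valid
(297,398,614): 297+398 > 614 → valid
(75,96,183): 75+96 ≤ 183 → not valid
(108,357,514): 108+357 ≤ 514 → not valid
(127,398,539): 127+398 ≤ 539 → not valid
1 of the 6 triples forms a triangle.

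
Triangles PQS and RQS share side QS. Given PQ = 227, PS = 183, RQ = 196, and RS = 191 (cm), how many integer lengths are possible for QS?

342

From triangle PQS: 44 < QS < 410.
From triangle RQS: 5 < QS < 387.
Intersection: 44 < QS < 387, so integers 45 through 386: 342 values.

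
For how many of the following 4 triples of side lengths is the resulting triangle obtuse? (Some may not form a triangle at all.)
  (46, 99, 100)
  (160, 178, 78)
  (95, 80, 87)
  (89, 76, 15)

1

(46,99,100): 46²+99² = 11917 > 10000 = 100² → acute
(160,178,78): 78²+160² = 31684 = 178² → right
(95,80,87): 80²+87² = 13969 > 9025 = 95² → acute
(89,76,15): 15²+76² = 6001 < 7921 = 89² → obtuse
1 of the 4 is obtuse.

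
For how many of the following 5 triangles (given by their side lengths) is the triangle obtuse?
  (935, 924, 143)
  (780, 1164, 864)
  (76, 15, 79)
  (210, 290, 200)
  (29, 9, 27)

2

(935,924,143): 143²+924² = 874225 = 935² → right
(780,1164,864): 780²+864² = 1354896 = 1164² → right
(76,15,79): 15²+76² = 6001 < 6241 = 79² → obtuse
(210,290,200): 200²+210² = 84100 = 290² → right
(29,9,27): 9²+27² = 810 < 841 = 29² → obtuse
2 of the 5 are obtuse.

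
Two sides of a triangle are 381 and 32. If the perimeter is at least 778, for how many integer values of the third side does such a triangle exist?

Triangle inequality: 349 < x < 413. Perimeter ≥ 778 gives x ≥ 778 − 381 − 32 = 365.
So 365 ≤ x < 413; integers 365 through 412: 48 values.

48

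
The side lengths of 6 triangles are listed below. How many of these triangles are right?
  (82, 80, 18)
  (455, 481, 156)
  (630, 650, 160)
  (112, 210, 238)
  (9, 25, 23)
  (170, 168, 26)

5

(82,80,18): 18²+80² = 6724 = 82² → right
(455,481,156): 156²+455² = 231361 = 481² → right
(630,650,160): 160²+630² = 422500 = 650² → right
(112,210,238): 112²+210² = 56644 = 238² → right
(9,25,23): 9²+23² = 610 < 625 = 25² → obtuse
(170,168,26): 26²+168² = 28900 = 170² → right
5 of the 6 are right.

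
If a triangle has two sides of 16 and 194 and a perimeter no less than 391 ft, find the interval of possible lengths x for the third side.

181 ≤ x < 210

Triangle inequality alone gives 178 < x < 210.
The perimeter condition gives x ≥ 391 − 16 − 194 = 181.
Intersecting the two: 181 ≤ x < 210.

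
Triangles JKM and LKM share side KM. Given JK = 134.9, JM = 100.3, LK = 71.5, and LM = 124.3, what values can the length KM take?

From triangle JKM: |134.9 − 100.3| < KM < 134.9 + 100.3, i.e. 34.6 < KM < 235.2.
From triangle LKM: 52.8 < KM < 195.8.
Both must hold, so KM lies in the intersection.

52.8 < KM < 195.8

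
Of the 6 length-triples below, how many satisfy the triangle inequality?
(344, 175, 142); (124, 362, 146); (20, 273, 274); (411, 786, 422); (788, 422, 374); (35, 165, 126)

(142,175,344): 142+175 ≤ 344 → not valid
(124,146,362): 124+146 ≤ 362 → not valid
(20,273,274): 20+273 > 274 → valid
(411,422,786): 411+422 > 786 → valid
(374,422,788): 374+422 > 788 → valid
(35,126,165): 35+126 ≤ 165 → not valid
3 of the 6 triples form a triangle.

3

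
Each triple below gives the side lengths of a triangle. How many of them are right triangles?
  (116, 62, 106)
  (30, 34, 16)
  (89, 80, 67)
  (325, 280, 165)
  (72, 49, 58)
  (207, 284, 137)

2

(116,62,106): 62²+106² = 15080 > 13456 = 116² → acute
(30,34,16): 16²+30² = 1156 = 34² → right
(89,80,67): 67²+80² = 10889 > 7921 = 89² → acute
(325,280,165): 165²+280² = 105625 = 325² → right
(72,49,58): 49²+58² = 5765 > 5184 = 72² → acute
(207,284,137): 137²+207² = 61618 < 80656 = 284² → obtuse
2 of the 6 are right.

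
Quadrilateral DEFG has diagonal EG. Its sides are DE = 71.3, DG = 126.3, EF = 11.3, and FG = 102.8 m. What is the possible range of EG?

From triangle DEG: |71.3 − 126.3| < EG < 71.3 + 126.3, i.e. 55.0 < EG < 197.6.
From triangle FEG: 91.5 < EG < 114.1.
Both must hold, so EG lies in the intersection.

91.5 < EG < 114.1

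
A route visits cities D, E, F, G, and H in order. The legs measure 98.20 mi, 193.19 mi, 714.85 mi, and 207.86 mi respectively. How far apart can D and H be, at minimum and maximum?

The maximum is all hops collinear in one direction: 98.20 + 193.19 + 714.85 + 207.86 = 1214.10.
The longest hop is 714.85; the others sum to 499.25. Folding the others back against it leaves at least 714.85 − 499.25 = 215.60.

215.60 ≤ DH ≤ 1214.10 mi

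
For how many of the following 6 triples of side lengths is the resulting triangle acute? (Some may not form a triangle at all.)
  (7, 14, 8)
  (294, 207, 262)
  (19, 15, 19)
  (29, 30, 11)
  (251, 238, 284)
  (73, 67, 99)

(7,14,8): 7²+8² = 113 < 196 = 14² → obtuse
(294,207,262): 207²+262² = 111493 > 86436 = 294² → acute
(19,15,19): 15²+19² = 586 > 361 = 19² → acute
(29,30,11): 11²+29² = 962 > 900 = 30² → acute
(251,238,284): 238²+251² = 119645 > 80656 = 284² → acute
(73,67,99): 67²+73² = 9818 > 9801 = 99² → acute
5 of the 6 are acute.

5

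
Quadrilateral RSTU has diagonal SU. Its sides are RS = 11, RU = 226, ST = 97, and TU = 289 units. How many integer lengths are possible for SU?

From triangle RSU: 215 < SU < 237.
From triangle TSU: 192 < SU < 386.
Intersection: 215 < SU < 237, so integers 216 through 236: 21 values.

21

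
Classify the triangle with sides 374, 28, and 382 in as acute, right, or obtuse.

Compare the square of the longest side to the sum of squares of the other two: 28² + 374² = 140660 < 145924 = 382².

obtuse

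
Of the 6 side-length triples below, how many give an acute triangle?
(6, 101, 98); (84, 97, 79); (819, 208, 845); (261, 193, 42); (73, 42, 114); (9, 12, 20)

1

(6,101,98): 6²+98² = 9640 < 10201 = 101² → obtuse
(84,97,79): 79²+84² = 13297 > 9409 = 97² → acute
(819,208,845): 208²+819² = 714025 = 845² → right
(261,193,42): 42+193 ≤ 261, not a triangle
(73,42,114): 42²+73² = 7093 < 12996 = 114² → obtuse
(9,12,20): 9²+12² = 225 < 400 = 20² → obtuse
1 of the 6 is acute.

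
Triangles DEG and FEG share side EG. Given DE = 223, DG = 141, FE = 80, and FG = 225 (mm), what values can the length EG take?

145 < EG < 305

From triangle DEG: |223 − 141| < EG < 223 + 141, i.e. 82 < EG < 364.
From triangle FEG: 145 < EG < 305.
Both must hold, so EG lies in the intersection.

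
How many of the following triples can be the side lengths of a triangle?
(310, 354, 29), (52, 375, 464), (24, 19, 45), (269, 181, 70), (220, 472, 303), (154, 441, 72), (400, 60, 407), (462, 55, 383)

(29,310,354): 29+310 ≤ 354 → not valid
(52,375,464): 52+375 ≤ 464 → not valid
(19,24,45): 19+24 ≤ 45 → not valid
(70,181,269): 70+181 ≤ 269 → not valid
(220,303,472): 220+303 > 472 → valid
(72,154,441): 72+154 ≤ 441 → not valid
(60,400,407): 60+400 > 407 → valid
(55,383,462): 55+383 ≤ 462 → not valid
2 of the 8 triples form a triangle.

2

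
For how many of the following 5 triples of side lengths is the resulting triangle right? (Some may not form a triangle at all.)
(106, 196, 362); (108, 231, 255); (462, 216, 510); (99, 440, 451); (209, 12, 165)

(106,196,362): 106+196 ≤ 362, not a triangle
(108,231,255): 108²+231² = 65025 = 255² → right
(462,216,510): 216²+462² = 260100 = 510² → right
(99,440,451): 99²+440² = 203401 = 451² → right
(209,12,165): 12+165 ≤ 209, not a triangle
3 of the 5 are right.

3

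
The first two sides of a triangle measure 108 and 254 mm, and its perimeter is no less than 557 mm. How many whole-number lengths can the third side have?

167

Triangle inequality: 146 < x < 362. Perimeter ≥ 557 gives x ≥ 557 − 108 − 254 = 195.
So 195 ≤ x < 362; integers 195 through 361: 167 values.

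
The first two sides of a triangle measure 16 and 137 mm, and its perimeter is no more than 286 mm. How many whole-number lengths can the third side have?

Triangle inequality: 121 < x < 153. Perimeter ≤ 286 gives x ≤ 286 − 16 − 137 = 133.
So 121 < x ≤ 133; integers 122 through 133: 12 values.

12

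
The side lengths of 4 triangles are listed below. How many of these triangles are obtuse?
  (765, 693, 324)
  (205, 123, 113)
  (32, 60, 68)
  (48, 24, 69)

(765,693,324): 324²+693² = 585225 = 765² → right
(205,123,113): 113²+123² = 27898 < 42025 = 205² → obtuse
(32,60,68): 32²+60² = 4624 = 68² → right
(48,24,69): 24²+48² = 2880 < 4761 = 69² → obtuse
2 of the 4 are obtuse.

2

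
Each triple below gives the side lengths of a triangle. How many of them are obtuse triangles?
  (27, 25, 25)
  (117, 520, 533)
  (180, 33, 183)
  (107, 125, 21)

(27,25,25): 25²+25² = 1250 > 729 = 27² → acute
(117,520,533): 117²+520² = 284089 = 533² → right
(180,33,183): 33²+180² = 33489 = 183² → right
(107,125,21): 21²+107² = 11890 < 15625 = 125² → obtuse
1 of the 4 is obtuse.

1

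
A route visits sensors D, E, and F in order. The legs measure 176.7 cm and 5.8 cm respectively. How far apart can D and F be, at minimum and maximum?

By the triangle inequality, |176.7 − 5.8| ≤ DF ≤ 176.7 + 5.8.

170.9 ≤ DF ≤ 182.5 cm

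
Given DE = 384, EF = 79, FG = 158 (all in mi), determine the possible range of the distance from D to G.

The maximum is all hops collinear in one direction: 384 + 79 + 158 = 621.
The longest hop is 384; the others sum to 237. Folding the others back against it leaves at least 384 − 237 = 147.

147 ≤ DG ≤ 621 mi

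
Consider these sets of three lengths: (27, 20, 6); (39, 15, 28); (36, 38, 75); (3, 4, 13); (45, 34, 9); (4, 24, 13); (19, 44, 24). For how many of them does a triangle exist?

(6,20,27): 6+20 ≤ 27 → not valid
(15,28,39): 15+28 > 39 → valid
(36,38,75): 36+38 ≤ 75 → not valid
(3,4,13): 3+4 ≤ 13 → not valid
(9,34,45): 9+34 ≤ 45 → not valid
(4,13,24): 4+13 ≤ 24 → not valid
(19,24,44): 19+24 ≤ 44 → not valid
1 of the 7 triples forms a triangle.

1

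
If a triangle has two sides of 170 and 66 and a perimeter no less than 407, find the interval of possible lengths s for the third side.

Triangle inequality alone gives 104 < s < 236.
The perimeter condition gives s ≥ 407 − 170 − 66 = 171.
Intersecting the two: 171 ≤ s < 236.

171 ≤ s < 236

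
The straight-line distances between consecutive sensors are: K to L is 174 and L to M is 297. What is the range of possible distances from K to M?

123 ≤ KM ≤ 471

By the triangle inequality, |174 − 297| ≤ KM ≤ 174 + 297.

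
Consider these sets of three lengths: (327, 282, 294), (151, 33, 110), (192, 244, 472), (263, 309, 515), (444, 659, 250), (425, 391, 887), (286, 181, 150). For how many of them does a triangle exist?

(282,294,327): 282+294 > 327 → valid
(33,110,151): 33+110 ≤ 151 → not valid
(192,244,472): 192+244 ≤ 472 → not valid
(263,309,515): 263+309 > 515 → valid
(250,444,659): 250+444 > 659 → valid
(391,425,887): 391+425 ≤ 887 → not valid
(150,181,286): 150+181 > 286 → valid
4 of the 7 triples form a triangle.

4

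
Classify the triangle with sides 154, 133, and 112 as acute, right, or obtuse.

Compare the square of the longest side to the sum of squares of the other two: 112² + 133² = 30233 > 23716 = 154².

acute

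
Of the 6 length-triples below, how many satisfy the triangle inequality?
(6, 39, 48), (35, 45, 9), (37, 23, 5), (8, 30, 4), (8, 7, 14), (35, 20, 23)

2

(6,39,48): 6+39 ≤ 48 → not valid
(9,35,45): 9+35 ≤ 45 → not valid
(5,23,37): 5+23 ≤ 37 → not valid
(4,8,30): 4+8 ≤ 30 → not valid
(7,8,14): 7+8 > 14 → valid
(20,23,35): 20+23 > 35 → valid
2 of the 6 triples form a triangle.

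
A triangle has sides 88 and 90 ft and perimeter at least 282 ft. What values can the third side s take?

Triangle inequality alone gives 2 < s < 178.
The perimeter condition gives s ≥ 282 − 88 − 90 = 104.
Intersecting the two: 104 ≤ s < 178.

104 ≤ s < 178 ft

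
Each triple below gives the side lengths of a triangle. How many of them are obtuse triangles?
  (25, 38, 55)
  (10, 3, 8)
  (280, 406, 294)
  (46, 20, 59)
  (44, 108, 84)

(25,38,55): 25²+38² = 2069 < 3025 = 55² → obtuse
(10,3,8): 3²+8² = 73 < 100 = 10² → obtuse
(280,406,294): 280²+294² = 164836 = 406² → right
(46,20,59): 20²+46² = 2516 < 3481 = 59² → obtuse
(44,108,84): 44²+84² = 8992 < 11664 = 108² → obtuse
4 of the 5 are obtuse.

4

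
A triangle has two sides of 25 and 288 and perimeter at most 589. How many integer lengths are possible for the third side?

13

Triangle inequality: 263 < x < 313. Perimeter ≤ 589 gives x ≤ 589 − 25 − 288 = 276.
So 263 < x ≤ 276; integers 264 through 276: 13 values.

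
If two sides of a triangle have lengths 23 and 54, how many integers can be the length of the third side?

The third side lies in the open interval (31, 77).
Integers from 32 to 76 inclusive: 76 − 32 + 1 = 45.

45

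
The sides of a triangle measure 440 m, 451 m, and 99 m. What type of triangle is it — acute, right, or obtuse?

Compare the square of the longest side to the sum of squares of the other two: 99² + 440² = 203401 = 451².

right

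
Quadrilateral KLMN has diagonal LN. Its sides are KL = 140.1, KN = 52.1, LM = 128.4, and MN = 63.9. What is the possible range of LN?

88.0 < LN < 192.2

From triangle KLN: |140.1 − 52.1| < LN < 140.1 + 52.1, i.e. 88.0 < LN < 192.2.
From triangle MLN: 64.5 < LN < 192.3.
Both must hold, so LN lies in the intersection.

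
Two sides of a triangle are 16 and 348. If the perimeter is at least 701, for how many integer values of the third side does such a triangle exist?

Triangle inequality: 332 < x < 364. Perimeter ≥ 701 gives x ≥ 701 − 16 − 348 = 337.
So 337 ≤ x < 364; integers 337 through 363: 27 values.

27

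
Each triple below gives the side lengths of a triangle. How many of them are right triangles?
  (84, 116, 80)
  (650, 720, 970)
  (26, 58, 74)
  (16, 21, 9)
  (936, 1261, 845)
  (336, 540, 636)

4

(84,116,80): 80²+84² = 13456 = 116² → right
(650,720,970): 650²+720² = 940900 = 970² → right
(26,58,74): 26²+58² = 4040 < 5476 = 74² → obtuse
(16,21,9): 9²+16² = 337 < 441 = 21² → obtuse
(936,1261,845): 845²+936² = 1590121 = 1261² → right
(336,540,636): 336²+540² = 404496 = 636² → right
4 of the 6 are right.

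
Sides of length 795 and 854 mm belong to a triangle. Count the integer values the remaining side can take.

The third side lies in the open interval (59, 1649).
Integers from 60 to 1648 inclusive: 1648 − 60 + 1 = 1589.

1589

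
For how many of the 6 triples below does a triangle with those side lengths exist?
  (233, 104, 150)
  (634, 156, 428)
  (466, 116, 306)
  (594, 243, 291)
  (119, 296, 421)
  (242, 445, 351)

(104,150,233): 104+150 > 233 → valid
(156,428,634): 156+428 ≤ 634 → not valid
(116,306,466): 116+306 ≤ 466 → not valid
(243,291,594): 243+291 ≤ 594 → not valid
(119,296,421): 119+296 ≤ 421 → not valid
(242,351,445): 242+351 > 445 → valid
2 of the 6 triples form a triangle.

2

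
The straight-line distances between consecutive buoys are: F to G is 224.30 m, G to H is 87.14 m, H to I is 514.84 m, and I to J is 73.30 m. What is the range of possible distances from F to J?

The maximum is all hops collinear in one direction: 224.30 + 87.14 + 514.84 + 73.30 = 899.58.
The longest hop is 514.84; the others sum to 384.74. Folding the others back against it leaves at least 514.84 − 384.74 = 130.10.

130.10 ≤ FJ ≤ 899.58 m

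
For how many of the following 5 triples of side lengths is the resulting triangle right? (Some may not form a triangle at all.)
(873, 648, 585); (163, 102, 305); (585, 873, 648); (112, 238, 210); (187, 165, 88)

4

(873,648,585): 585²+648² = 762129 = 873² → right
(163,102,305): 102+163 ≤ 305, not a triangle
(585,873,648): 585²+648² = 762129 = 873² → right
(112,238,210): 112²+210² = 56644 = 238² → right
(187,165,88): 88²+165² = 34969 = 187² → right
4 of the 5 are right.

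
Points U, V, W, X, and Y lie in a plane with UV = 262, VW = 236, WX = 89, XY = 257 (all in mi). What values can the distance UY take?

The maximum is all hops collinear in one direction: 262 + 236 + 89 + 257 = 844.
The longest hop is 262; the others sum to 582. Since 262 ≤ 582, the path can fold back on itself completely, so the minimum distance is 0.

0 ≤ UY ≤ 844 mi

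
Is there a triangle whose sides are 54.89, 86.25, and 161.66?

No

The longest side is 161.66, but the other two sum to only 141.14.
141.14 < 161.66, so the triangle inequality fails.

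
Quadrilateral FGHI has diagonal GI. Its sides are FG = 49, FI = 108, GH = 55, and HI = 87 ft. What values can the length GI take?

59 < GI < 142

From triangle FGI: |49 − 108| < GI < 49 + 108, i.e. 59 < GI < 157.
From triangle HGI: 32 < GI < 142.
Both must hold, so GI lies in the intersection.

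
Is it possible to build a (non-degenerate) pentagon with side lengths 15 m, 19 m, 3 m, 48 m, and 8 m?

No

For a pentagon, each side must be shorter than the sum of the others.
Here the longest side is 48, but the remaining 4 sides sum to only 45.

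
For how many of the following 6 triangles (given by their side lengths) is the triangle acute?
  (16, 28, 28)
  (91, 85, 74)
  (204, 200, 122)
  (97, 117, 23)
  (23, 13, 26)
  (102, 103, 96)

5

(16,28,28): 16²+28² = 1040 > 784 = 28² → acute
(91,85,74): 74²+85² = 12701 > 8281 = 91² → acute
(204,200,122): 122²+200² = 54884 > 41616 = 204² → acute
(97,117,23): 23²+97² = 9938 < 13689 = 117² → obtuse
(23,13,26): 13²+23² = 698 > 676 = 26² → acute
(102,103,96): 96²+102² = 19620 > 10609 = 103² → acute
5 of the 6 are acute.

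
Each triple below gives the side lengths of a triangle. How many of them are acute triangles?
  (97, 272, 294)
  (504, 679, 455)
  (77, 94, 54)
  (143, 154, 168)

(97,272,294): 97²+272² = 83393 < 86436 = 294² → obtuse
(504,679,455): 455²+504² = 461041 = 679² → right
(77,94,54): 54²+77² = 8845 > 8836 = 94² → acute
(143,154,168): 143²+154² = 44165 > 28224 = 168² → acute
2 of the 4 are acute.

2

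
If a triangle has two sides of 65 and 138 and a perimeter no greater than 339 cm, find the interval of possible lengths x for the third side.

73 < x ≤ 136 cm

Triangle inequality alone gives 73 < x < 203.
The perimeter condition gives x ≤ 339 − 65 − 138 = 136.
Intersecting the two: 73 < x ≤ 136.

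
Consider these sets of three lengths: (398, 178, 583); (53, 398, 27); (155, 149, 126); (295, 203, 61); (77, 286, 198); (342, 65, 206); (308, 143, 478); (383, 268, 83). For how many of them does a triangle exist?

1

(178,398,583): 178+398 ≤ 583 → not valid
(27,53,398): 27+53 ≤ 398 → not valid
(126,149,155): 126+149 > 155 → valid
(61,203,295): 61+203 ≤ 295 → not valid
(77,198,286): 77+198 ≤ 286 → not valid
(65,206,342): 65+206 ≤ 342 → not valid
(143,308,478): 143+308 ≤ 478 → not valid
(83,268,383): 83+268 ≤ 383 → not valid
1 of the 8 triples forms a triangle.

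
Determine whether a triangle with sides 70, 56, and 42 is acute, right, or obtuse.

right

Compare the square of the longest side to the sum of squares of the other two: 42² + 56² = 4900 = 70².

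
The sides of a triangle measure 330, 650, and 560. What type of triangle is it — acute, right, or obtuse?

right

Compare the square of the longest side to the sum of squares of the other two: 330² + 560² = 422500 = 650².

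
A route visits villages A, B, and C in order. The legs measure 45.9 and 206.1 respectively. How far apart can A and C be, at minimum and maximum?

160.2 ≤ AC ≤ 252.0

By the triangle inequality, |45.9 − 206.1| ≤ AC ≤ 45.9 + 206.1.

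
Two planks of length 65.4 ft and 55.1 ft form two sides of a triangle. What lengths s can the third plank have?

10.3 < s < 120.5 (ft)

By the triangle inequality, s must be less than 65.4 + 55.1 = 120.5 and greater than |65.4 − 55.1| = 10.3.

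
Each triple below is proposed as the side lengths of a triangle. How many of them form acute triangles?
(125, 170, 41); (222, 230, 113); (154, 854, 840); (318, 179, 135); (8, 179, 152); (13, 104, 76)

(125,170,41): 41+125 ≤ 170, not a triangle
(222,230,113): 113²+222² = 62053 > 52900 = 230² → acute
(154,854,840): 154²+840² = 729316 = 854² → right
(318,179,135): 135+179 ≤ 318, not a triangle
(8,179,152): 8+152 ≤ 179, not a triangle
(13,104,76): 13+76 ≤ 104, not a triangle
1 of the 6 is acute.

1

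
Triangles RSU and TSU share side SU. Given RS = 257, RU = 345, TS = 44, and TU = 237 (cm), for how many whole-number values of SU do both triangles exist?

From triangle RSU: 88 < SU < 602.
From triangle TSU: 193 < SU < 281.
Intersection: 193 < SU < 281, so integers 194 through 280: 87 values.

87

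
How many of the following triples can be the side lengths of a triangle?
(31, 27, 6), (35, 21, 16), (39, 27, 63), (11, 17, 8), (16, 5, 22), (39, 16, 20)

(6,27,31): 6+27 > 31 → valid
(16,21,35): 16+21 > 35 → valid
(27,39,63): 27+39 > 63 → valid
(8,11,17): 8+11 > 17 → valid
(5,16,22): 5+16 ≤ 22 → not valid
(16,20,39): 16+20 ≤ 39 → not valid
4 of the 6 triples form a triangle.

4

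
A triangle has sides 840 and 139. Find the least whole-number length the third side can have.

702

The third side must be strictly greater than |840 − 139| = 701.
The smallest integer above 701 is 702.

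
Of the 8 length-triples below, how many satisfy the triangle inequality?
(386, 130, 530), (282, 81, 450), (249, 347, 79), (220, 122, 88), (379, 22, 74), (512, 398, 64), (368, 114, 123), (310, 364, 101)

1

(130,386,530): 130+386 ≤ 530 → not valid
(81,282,450): 81+282 ≤ 450 → not valid
(79,249,347): 79+249 ≤ 347 → not valid
(88,122,220): 88+122 ≤ 220 → not valid
(22,74,379): 22+74 ≤ 379 → not valid
(64,398,512): 64+398 ≤ 512 → not valid
(114,123,368): 114+123 ≤ 368 → not valid
(101,310,364): 101+310 > 364 → valid
1 of the 8 triples forms a triangle.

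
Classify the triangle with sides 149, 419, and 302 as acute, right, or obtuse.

Compare the square of the longest side to the sum of squares of the other two: 149² + 302² = 113405 < 175561 = 419².

obtuse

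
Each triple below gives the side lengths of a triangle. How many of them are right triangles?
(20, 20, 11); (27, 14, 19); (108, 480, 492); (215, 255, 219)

1

(20,20,11): 11²+20² = 521 > 400 = 20² → acute
(27,14,19): 14²+19² = 557 < 729 = 27² → obtuse
(108,480,492): 108²+480² = 242064 = 492² → right
(215,255,219): 215²+219² = 94186 > 65025 = 255² → acute
1 of the 4 is right.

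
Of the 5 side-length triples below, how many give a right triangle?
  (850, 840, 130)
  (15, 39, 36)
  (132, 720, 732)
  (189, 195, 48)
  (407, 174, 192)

(850,840,130): 130²+840² = 722500 = 850² → right
(15,39,36): 15²+36² = 1521 = 39² → right
(132,720,732): 132²+720² = 535824 = 732² → right
(189,195,48): 48²+189² = 38025 = 195² → right
(407,174,192): 174+192 ≤ 407, not a triangle
4 of the 5 are right.

4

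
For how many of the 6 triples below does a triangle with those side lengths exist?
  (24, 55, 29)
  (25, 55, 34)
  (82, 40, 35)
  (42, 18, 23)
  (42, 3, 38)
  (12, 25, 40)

(24,29,55): 24+29 ≤ 55 → not valid
(25,34,55): 25+34 > 55 → valid
(35,40,82): 35+40 ≤ 82 → not valid
(18,23,42): 18+23 ≤ 42 → not valid
(3,38,42): 3+38 ≤ 42 → not valid
(12,25,40): 12+25 ≤ 40 → not valid
1 of the 6 triples forms a triangle.

1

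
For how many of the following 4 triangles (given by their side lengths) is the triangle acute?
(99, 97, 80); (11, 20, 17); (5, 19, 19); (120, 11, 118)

(99,97,80): 80²+97² = 15809 > 9801 = 99² → acute
(11,20,17): 11²+17² = 410 > 400 = 20² → acute
(5,19,19): 5²+19² = 386 > 361 = 19² → acute
(120,11,118): 11²+118² = 14045 < 14400 = 120² → obtuse
3 of the 4 are acute.

3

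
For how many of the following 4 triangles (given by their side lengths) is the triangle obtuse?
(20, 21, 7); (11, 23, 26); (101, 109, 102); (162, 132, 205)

(20,21,7): 7²+20² = 449 > 441 = 21² → acute
(11,23,26): 11²+23² = 650 < 676 = 26² → obtuse
(101,109,102): 101²+102² = 20605 > 11881 = 109² → acute
(162,132,205): 132²+162² = 43668 > 42025 = 205² → acute
1 of the 4 is obtuse.

1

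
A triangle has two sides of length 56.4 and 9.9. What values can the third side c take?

46.5 < c < 66.3

By the triangle inequality, c must be less than 56.4 + 9.9 = 66.3 and greater than |56.4 − 9.9| = 46.5.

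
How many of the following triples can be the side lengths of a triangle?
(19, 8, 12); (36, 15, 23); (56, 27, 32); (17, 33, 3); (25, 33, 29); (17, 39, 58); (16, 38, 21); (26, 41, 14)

(8,12,19): 8+12 > 19 → valid
(15,23,36): 15+23 > 36 → valid
(27,32,56): 27+32 > 56 → valid
(3,17,33): 3+17 ≤ 33 → not valid
(25,29,33): 25+29 > 33 → valid
(17,39,58): 17+39 ≤ 58 → not valid
(16,21,38): 16+21 ≤ 38 → not valid
(14,26,41): 14+26 ≤ 41 → not valid
4 of the 8 triples form a triangle.

4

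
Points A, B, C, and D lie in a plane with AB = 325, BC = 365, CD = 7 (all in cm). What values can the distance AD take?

33 ≤ AD ≤ 697 cm

The maximum is all hops collinear in one direction: 325 + 365 + 7 = 697.
The longest hop is 365; the others sum to 332. Folding the others back against it leaves at least 365 − 332 = 33.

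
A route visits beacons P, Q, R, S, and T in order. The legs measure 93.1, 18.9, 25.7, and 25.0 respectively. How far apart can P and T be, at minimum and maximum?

23.5 ≤ PT ≤ 162.7

The maximum is all hops collinear in one direction: 93.1 + 18.9 + 25.7 + 25.0 = 162.7.
The longest hop is 93.1; the others sum to 69.6. Folding the others back against it leaves at least 93.1 − 69.6 = 23.5.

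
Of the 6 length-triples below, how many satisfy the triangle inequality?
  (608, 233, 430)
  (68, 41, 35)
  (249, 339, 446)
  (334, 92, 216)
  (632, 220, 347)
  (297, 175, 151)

4

(233,430,608): 233+430 > 608 → valid
(35,41,68): 35+41 > 68 → valid
(249,339,446): 249+339 > 446 → valid
(92,216,334): 92+216 ≤ 334 → not valid
(220,347,632): 220+347 ≤ 632 → not valid
(151,175,297): 151+175 > 297 → valid
4 of the 6 triples form a triangle.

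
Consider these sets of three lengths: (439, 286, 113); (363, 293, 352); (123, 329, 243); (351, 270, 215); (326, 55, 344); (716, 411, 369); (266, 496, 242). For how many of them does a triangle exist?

6

(113,286,439): 113+286 ≤ 439 → not valid
(293,352,363): 293+352 > 363 → valid
(123,243,329): 123+243 > 329 → valid
(215,270,351): 215+270 > 351 → valid
(55,326,344): 55+326 > 344 → valid
(369,411,716): 369+411 > 716 → valid
(242,266,496): 242+266 > 496 → valid
6 of the 7 triples form a triangle.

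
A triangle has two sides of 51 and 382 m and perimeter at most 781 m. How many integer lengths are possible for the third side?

17

Triangle inequality: 331 < x < 433. Perimeter ≤ 781 gives x ≤ 781 − 51 − 382 = 348.
So 331 < x ≤ 348; integers 332 through 348: 17 values.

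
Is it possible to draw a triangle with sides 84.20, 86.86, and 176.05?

No

The longest side is 176.05, but the other two sum to only 171.06.
171.06 < 176.05, so the triangle inequality fails.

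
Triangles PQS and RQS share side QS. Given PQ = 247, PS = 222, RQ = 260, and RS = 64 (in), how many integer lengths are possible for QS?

127

From triangle PQS: 25 < QS < 469.
From triangle RQS: 196 < QS < 324.
Intersection: 196 < QS < 324, so integers 197 through 323: 127 values.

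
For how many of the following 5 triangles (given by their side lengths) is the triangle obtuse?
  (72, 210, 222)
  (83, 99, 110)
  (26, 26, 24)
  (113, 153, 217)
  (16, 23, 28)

(72,210,222): 72²+210² = 49284 = 222² → right
(83,99,110): 83²+99² = 16690 > 12100 = 110² → acute
(26,26,24): 24²+26² = 1252 > 676 = 26² → acute
(113,153,217): 113²+153² = 36178 < 47089 = 217² → obtuse
(16,23,28): 16²+23² = 785 > 784 = 28² → acute
1 of the 5 is obtuse.

1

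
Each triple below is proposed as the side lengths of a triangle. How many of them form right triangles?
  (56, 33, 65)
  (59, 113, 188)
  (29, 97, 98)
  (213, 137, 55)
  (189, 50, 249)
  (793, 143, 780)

(56,33,65): 33²+56² = 4225 = 65² → right
(59,113,188): 59+113 ≤ 188, not a triangle
(29,97,98): 29²+97² = 10250 > 9604 = 98² → acute
(213,137,55): 55+137 ≤ 213, not a triangle
(189,50,249): 50+189 ≤ 249, not a triangle
(793,143,780): 143²+780² = 628849 = 793² → right
2 of the 6 are right.

2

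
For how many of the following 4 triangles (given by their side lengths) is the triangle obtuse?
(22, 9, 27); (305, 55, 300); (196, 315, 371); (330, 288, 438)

1

(22,9,27): 9²+22² = 565 < 729 = 27² → obtuse
(305,55,300): 55²+300² = 93025 = 305² → right
(196,315,371): 196²+315² = 137641 = 371² → right
(330,288,438): 288²+330² = 191844 = 438² → right
1 of the 4 is obtuse.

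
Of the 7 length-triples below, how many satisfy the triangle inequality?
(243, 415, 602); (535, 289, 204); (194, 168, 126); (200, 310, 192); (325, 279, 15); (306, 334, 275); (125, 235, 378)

(243,415,602): 243+415 > 602 → valid
(204,289,535): 204+289 ≤ 535 → not valid
(126,168,194): 126+168 > 194 → valid
(192,200,310): 192+200 > 310 → valid
(15,279,325): 15+279 ≤ 325 → not valid
(275,306,334): 275+306 > 334 → valid
(125,235,378): 125+235 ≤ 378 → not valid
4 of the 7 triples form a triangle.

4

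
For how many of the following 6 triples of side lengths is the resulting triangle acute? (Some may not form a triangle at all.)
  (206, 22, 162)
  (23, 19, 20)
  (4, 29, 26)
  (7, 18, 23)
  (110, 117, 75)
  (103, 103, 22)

3

(206,22,162): 22+162 ≤ 206, not a triangle
(23,19,20): 19²+20² = 761 > 529 = 23² → acute
(4,29,26): 4²+26² = 692 < 841 = 29² → obtuse
(7,18,23): 7²+18² = 373 < 529 = 23² → obtuse
(110,117,75): 75²+110² = 17725 > 13689 = 117² → acute
(103,103,22): 22²+103² = 11093 > 10609 = 103² → acute
3 of the 6 are acute.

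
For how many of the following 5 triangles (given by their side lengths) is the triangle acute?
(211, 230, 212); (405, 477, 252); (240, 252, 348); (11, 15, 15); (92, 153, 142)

(211,230,212): 211²+212² = 89465 > 52900 = 230² → acute
(405,477,252): 252²+405² = 227529 = 477² → right
(240,252,348): 240²+252² = 121104 = 348² → right
(11,15,15): 11²+15² = 346 > 225 = 15² → acute
(92,153,142): 92²+142² = 28628 > 23409 = 153² → acute
3 of the 5 are acute.

3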